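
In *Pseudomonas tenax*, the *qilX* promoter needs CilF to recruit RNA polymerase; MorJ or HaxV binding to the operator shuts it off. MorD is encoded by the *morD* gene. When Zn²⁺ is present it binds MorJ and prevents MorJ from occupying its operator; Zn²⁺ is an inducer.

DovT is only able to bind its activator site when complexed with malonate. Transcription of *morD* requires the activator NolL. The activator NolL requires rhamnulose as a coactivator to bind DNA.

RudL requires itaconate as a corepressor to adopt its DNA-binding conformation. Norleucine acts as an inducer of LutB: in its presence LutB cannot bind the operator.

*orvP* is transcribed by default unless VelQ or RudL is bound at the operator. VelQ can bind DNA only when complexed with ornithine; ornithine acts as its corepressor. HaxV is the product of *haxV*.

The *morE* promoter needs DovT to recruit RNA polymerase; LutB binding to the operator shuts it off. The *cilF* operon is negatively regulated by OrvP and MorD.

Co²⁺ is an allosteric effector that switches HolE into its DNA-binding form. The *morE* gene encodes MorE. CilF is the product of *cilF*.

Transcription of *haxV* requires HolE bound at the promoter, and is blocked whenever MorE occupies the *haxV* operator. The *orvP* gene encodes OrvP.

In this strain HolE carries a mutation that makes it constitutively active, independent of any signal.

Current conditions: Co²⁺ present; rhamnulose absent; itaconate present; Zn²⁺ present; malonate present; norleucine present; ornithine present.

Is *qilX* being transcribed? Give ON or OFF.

Ornithine is present, so VelQ is active.
Itaconate is present, so RudL is active.
With repressor VelQ bound, *orvP* is not transcribed.
So OrvP is not produced.
Rhamnulose is absent, so NolL is inactive.
Required activator NolL is absent, so *morD* is not transcribed.
So MorD is not produced.
With no repressor bound, *cilF* is transcribed.
So CilF is produced and active.
Zn²⁺ is present, so MorJ is inactive.
Norleucine is present, so LutB is inactive.
Malonate is present, so DovT is active.
No repressor is bound and DovT is active, so *morE* is transcribed.
So MorE is produced and active.
HolE is constitutively active in this strain.
With repressor MorE bound, *haxV* is not transcribed.
So HaxV is not produced.
No repressor is bound and CilF is active, so *qilX* is transcribed.

ON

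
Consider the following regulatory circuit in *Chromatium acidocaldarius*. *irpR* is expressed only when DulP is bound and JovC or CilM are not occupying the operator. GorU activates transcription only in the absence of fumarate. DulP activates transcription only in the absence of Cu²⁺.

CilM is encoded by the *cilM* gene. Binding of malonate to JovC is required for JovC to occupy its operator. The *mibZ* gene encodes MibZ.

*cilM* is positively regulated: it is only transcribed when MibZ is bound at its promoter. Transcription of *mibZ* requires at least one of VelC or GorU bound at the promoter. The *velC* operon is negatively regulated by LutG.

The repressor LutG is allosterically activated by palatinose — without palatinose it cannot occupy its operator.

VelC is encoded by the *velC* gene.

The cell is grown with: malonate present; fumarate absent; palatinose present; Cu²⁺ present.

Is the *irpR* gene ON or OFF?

Malonate is present, so JovC is active.
Palatinose is present, so LutG is active.
With repressor LutG bound, *velC* is not transcribed.
So VelC is not produced.
Fumarate is absent, so GorU is active.
Activator GorU is present, so *mibZ* is transcribed.
So MibZ is produced and active.
No repressor is bound and MibZ is active, so *cilM* is transcribed.
So CilM is produced and active.
Cu²⁺ is present, so DulP is inactive.
With repressor JovC bound, *irpR* is not transcribed.

OFF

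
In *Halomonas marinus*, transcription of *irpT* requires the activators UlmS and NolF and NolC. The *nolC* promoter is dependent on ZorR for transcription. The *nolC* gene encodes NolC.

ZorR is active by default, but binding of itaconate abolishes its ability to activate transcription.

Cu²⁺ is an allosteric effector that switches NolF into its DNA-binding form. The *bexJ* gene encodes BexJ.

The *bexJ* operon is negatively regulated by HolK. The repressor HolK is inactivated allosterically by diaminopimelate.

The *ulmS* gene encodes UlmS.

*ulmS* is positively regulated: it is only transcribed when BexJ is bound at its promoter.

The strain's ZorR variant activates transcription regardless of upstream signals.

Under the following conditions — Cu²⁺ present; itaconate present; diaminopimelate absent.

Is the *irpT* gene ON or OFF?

OFF

Diaminopimelate is absent, so HolK is active.
With repressor HolK bound, *bexJ* is not transcribed.
So BexJ is not produced.
Required activator BexJ is absent, so *ulmS* is not transcribed.
So UlmS is not produced.
Cu²⁺ is present, so NolF is active.
ZorR is constitutively active in this strain.
No repressor is bound and ZorR is active, so *nolC* is transcribed.
So NolC is produced and active.
Required activator UlmS is absent, so *irpT* is not transcribed.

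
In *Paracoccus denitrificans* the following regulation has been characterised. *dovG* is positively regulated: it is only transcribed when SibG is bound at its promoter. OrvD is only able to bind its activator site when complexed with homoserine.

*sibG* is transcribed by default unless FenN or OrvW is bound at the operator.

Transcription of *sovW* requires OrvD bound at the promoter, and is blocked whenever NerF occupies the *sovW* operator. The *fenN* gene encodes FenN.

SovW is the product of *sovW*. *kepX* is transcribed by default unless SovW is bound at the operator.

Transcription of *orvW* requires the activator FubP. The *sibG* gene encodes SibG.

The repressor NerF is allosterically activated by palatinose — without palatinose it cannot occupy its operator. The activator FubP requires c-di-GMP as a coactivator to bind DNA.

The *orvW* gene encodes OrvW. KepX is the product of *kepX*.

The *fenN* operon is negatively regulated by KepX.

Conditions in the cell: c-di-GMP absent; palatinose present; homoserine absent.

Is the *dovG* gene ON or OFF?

Homoserine is absent, so OrvD is inactive.
Palatinose is present, so NerF is active.
With repressor NerF bound, *sovW* is not transcribed.
So SovW is not produced.
With no repressor bound, *kepX* is transcribed.
So KepX is produced and active.
With repressor KepX bound, *fenN* is not transcribed.
So FenN is not produced.
c-di-GMP is absent, so FubP is inactive.
Required activator FubP is absent, so *orvW* is not transcribed.
So OrvW is not produced.
With no repressor bound, *sibG* is transcribed.
So SibG is produced and active.
No repressor is bound and SibG is active, so *dovG* is transcribed.

ON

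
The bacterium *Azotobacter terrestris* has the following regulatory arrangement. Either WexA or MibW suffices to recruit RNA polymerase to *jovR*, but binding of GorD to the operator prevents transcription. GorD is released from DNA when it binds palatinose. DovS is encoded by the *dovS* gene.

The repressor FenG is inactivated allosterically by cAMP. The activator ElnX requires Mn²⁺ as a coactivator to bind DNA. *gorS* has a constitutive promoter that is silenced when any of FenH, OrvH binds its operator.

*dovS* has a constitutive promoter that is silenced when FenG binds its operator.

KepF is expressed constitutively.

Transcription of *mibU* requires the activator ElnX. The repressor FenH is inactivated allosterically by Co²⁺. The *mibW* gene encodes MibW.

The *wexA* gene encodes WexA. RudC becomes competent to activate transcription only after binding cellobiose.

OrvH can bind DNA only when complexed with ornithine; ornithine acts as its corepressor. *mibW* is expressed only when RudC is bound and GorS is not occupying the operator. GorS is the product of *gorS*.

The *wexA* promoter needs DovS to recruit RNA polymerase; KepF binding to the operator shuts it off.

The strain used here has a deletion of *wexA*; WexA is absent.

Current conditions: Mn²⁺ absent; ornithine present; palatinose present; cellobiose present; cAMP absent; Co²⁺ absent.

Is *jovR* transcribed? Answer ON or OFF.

Palatinose is present, so GorD is inactive.
WexA is non-functional in this strain, so it has no effect.
Cellobiose is present, so RudC is active.
Co²⁺ is absent, so FenH is active.
Ornithine is present, so OrvH is active.
With repressor FenH bound, *gorS* is not transcribed.
So GorS is not produced.
No repressor is bound and RudC is active, so *mibW* is transcribed.
So MibW is produced and active.
Activator MibW is present, so *jovR* is transcribed.

ON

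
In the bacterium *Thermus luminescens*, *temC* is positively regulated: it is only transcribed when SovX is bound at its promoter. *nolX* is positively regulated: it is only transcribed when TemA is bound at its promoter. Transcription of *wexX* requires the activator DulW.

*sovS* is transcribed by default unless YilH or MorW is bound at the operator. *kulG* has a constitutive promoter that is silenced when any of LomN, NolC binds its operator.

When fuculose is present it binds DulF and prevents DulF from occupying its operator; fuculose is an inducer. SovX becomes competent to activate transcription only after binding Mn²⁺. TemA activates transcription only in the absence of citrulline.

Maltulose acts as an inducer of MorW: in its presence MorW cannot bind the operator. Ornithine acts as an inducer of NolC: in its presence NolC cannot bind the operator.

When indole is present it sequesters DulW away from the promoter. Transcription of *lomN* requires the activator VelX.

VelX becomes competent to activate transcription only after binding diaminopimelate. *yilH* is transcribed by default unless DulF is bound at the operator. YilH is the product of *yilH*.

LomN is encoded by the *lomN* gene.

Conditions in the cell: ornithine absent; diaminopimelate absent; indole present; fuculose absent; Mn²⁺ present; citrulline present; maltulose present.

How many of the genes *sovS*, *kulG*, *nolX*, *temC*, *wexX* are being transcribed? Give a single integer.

Fuculose is absent, so DulF is active.
With repressor DulF bound, *yilH* is not transcribed.
So YilH is not produced.
Maltulose is present, so MorW is inactive.
With no repressor bound, *sovS* is transcribed.
→ *sovS* is ON.
Diaminopimelate is absent, so VelX is inactive.
Required activator VelX is absent, so *lomN* is not transcribed.
So LomN is not produced.
Ornithine is absent, so NolC is active.
With repressor NolC bound, *kulG* is not transcribed.
→ *kulG* is OFF.
Citrulline is present, so TemA is inactive.
Required activator TemA is absent, so *nolX* is not transcribed.
→ *nolX* is OFF.
Mn²⁺ is present, so SovX is active.
No repressor is bound and SovX is active, so *temC* is transcribed.
→ *temC* is ON.
Indole is present, so DulW is inactive.
Required activator DulW is absent, so *wexX* is not transcribed.
→ *wexX* is OFF.
2 of the 5 genes are transcribed.

2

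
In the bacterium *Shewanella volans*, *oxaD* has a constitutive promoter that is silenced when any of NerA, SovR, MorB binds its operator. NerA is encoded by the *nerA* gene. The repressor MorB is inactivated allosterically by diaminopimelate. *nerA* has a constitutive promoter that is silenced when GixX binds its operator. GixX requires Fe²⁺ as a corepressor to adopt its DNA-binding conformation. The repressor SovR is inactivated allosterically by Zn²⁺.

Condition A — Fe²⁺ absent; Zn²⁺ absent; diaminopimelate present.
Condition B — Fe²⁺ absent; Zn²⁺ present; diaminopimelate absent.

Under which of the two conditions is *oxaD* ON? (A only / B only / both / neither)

neither

Condition A:
Fe²⁺ is absent, so GixX is inactive.
With no repressor bound, *nerA* is transcribed.
So NerA is produced and active.
Zn²⁺ is absent, so SovR is active.
Diaminopimelate is present, so MorB is inactive.
With repressor NerA bound, *oxaD* is not transcribed.
→ *oxaD* is OFF in A.
Condition B:
Fe²⁺ is absent, so GixX is inactive.
With no repressor bound, *nerA* is transcribed.
So NerA is produced and active.
Zn²⁺ is present, so SovR is inactive.
Diaminopimelate is absent, so MorB is active.
With repressor NerA bound, *oxaD* is not transcribed.
→ *oxaD* is OFF in B.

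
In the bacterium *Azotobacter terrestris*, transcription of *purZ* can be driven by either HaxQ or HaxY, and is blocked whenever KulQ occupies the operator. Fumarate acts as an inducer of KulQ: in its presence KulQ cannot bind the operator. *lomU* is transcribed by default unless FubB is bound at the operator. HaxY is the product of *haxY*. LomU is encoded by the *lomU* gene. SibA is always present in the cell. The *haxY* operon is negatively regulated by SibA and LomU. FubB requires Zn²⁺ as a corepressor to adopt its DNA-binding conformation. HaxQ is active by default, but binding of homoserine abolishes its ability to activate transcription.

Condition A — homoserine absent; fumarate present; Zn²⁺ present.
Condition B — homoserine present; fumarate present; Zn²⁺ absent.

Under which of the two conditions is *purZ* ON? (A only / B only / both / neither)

Condition A:
Homoserine is absent, so HaxQ is active.
Fumarate is present, so KulQ is inactive.
SibA is produced constitutively and is active.
Zn²⁺ is present, so FubB is active.
With repressor FubB bound, *lomU* is not transcribed.
So LomU is not produced.
With repressor SibA bound, *haxY* is not transcribed.
So HaxY is not produced.
Activator HaxQ is present, so *purZ* is transcribed.
→ *purZ* is ON in A.
Condition B:
Homoserine is present, so HaxQ is inactive.
Fumarate is present, so KulQ is inactive.
SibA is produced constitutively and is active.
Zn²⁺ is absent, so FubB is inactive.
With no repressor bound, *lomU* is transcribed.
So LomU is produced and active.
With repressor SibA bound, *haxY* is not transcribed.
So HaxY is not produced.
No activator is available at the *purZ* promoter, so *purZ* is not transcribed.
→ *purZ* is OFF in B.

A only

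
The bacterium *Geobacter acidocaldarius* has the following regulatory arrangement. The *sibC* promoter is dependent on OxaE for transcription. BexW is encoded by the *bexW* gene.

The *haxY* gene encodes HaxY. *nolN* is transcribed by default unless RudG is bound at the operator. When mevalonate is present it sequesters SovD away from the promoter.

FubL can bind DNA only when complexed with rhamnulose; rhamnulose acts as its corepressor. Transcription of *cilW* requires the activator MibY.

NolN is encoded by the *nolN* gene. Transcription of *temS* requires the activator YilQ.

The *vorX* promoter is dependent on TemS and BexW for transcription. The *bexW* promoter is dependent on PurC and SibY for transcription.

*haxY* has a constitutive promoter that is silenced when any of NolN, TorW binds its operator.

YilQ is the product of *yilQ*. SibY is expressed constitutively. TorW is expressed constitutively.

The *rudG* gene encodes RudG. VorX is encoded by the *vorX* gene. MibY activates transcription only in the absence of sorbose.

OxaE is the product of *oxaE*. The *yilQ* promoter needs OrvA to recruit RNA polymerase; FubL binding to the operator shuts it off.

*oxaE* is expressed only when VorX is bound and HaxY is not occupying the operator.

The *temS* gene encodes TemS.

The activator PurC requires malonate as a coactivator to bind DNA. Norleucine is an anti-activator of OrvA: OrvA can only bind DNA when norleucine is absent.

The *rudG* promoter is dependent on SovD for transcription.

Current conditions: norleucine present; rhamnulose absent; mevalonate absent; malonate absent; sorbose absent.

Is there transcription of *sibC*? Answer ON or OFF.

OFF

Norleucine is present, so OrvA is inactive.
Rhamnulose is absent, so FubL is inactive.
Required activator OrvA is absent, so *yilQ* is not transcribed.
So YilQ is not produced.
Required activator YilQ is absent, so *temS* is not transcribed.
So TemS is not produced.
Malonate is absent, so PurC is inactive.
SibY is produced constitutively and is active.
Required activator PurC is absent, so *bexW* is not transcribed.
So BexW is not produced.
Required activator TemS is absent, so *vorX* is not transcribed.
So VorX is not produced.
Mevalonate is absent, so SovD is active.
No repressor is bound and SovD is active, so *rudG* is transcribed.
So RudG is produced and active.
With repressor RudG bound, *nolN* is not transcribed.
So NolN is not produced.
TorW is produced constitutively and is active.
With repressor TorW bound, *haxY* is not transcribed.
So HaxY is not produced.
Required activator VorX is absent, so *oxaE* is not transcribed.
So OxaE is not produced.
Required activator OxaE is absent, so *sibC* is not transcribed.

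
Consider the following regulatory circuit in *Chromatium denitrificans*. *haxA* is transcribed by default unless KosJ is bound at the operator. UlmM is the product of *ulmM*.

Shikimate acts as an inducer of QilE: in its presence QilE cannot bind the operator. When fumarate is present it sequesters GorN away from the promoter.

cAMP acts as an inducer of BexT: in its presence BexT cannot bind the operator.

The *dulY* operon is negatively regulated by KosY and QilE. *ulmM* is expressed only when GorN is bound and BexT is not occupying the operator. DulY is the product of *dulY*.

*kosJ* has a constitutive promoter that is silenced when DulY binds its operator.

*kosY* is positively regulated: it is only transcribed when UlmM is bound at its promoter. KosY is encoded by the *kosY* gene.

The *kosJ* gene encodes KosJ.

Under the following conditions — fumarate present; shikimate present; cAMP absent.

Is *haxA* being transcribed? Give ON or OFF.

Fumarate is present, so GorN is inactive.
cAMP is absent, so BexT is active.
With repressor BexT bound, *ulmM* is not transcribed.
So UlmM is not produced.
Required activator UlmM is absent, so *kosY* is not transcribed.
So KosY is not produced.
Shikimate is present, so QilE is inactive.
With no repressor bound, *dulY* is transcribed.
So DulY is produced and active.
With repressor DulY bound, *kosJ* is not transcribed.
So KosJ is not produced.
With no repressor bound, *haxA* is transcribed.

ON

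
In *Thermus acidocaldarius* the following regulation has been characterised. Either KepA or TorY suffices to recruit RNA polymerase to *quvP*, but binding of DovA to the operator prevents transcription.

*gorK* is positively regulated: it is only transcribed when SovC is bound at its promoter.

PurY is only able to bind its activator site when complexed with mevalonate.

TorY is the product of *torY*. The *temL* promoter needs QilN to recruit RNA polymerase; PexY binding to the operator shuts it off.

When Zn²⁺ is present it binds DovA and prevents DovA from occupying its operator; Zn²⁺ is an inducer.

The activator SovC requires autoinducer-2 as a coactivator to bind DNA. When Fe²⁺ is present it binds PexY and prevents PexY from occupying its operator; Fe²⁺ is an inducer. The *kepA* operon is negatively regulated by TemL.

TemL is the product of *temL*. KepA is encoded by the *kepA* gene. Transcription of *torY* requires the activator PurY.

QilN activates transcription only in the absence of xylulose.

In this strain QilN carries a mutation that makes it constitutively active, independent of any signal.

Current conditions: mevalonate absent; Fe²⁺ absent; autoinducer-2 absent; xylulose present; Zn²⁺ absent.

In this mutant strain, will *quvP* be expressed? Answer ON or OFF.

OFF

QilN is constitutively active in this strain.
Fe²⁺ is absent, so PexY is active.
With repressor PexY bound, *temL* is not transcribed.
So TemL is not produced.
With no repressor bound, *kepA* is transcribed.
So KepA is produced and active.
Zn²⁺ is absent, so DovA is active.
Mevalonate is absent, so PurY is inactive.
Required activator PurY is absent, so *torY* is not transcribed.
So TorY is not produced.
With repressor DovA bound, *quvP* is not transcribed.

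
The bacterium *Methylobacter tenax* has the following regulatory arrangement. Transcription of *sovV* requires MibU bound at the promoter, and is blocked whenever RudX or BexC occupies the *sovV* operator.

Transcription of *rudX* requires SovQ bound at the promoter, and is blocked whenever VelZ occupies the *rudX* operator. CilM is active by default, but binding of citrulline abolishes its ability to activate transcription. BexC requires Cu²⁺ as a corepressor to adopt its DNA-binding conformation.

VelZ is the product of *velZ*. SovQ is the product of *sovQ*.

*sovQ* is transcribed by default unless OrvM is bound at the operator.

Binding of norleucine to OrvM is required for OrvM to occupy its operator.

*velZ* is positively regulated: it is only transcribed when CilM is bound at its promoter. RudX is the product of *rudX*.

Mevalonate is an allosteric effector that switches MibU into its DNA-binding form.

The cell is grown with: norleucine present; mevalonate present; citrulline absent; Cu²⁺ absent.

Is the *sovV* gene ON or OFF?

ON

Norleucine is present, so OrvM is active.
With repressor OrvM bound, *sovQ* is not transcribed.
So SovQ is not produced.
Citrulline is absent, so CilM is active.
No repressor is bound and CilM is active, so *velZ* is transcribed.
So VelZ is produced and active.
With repressor VelZ bound, *rudX* is not transcribed.
So RudX is not produced.
Cu²⁺ is absent, so BexC is inactive.
Mevalonate is present, so MibU is active.
No repressor is bound and MibU is active, so *sovV* is transcribed.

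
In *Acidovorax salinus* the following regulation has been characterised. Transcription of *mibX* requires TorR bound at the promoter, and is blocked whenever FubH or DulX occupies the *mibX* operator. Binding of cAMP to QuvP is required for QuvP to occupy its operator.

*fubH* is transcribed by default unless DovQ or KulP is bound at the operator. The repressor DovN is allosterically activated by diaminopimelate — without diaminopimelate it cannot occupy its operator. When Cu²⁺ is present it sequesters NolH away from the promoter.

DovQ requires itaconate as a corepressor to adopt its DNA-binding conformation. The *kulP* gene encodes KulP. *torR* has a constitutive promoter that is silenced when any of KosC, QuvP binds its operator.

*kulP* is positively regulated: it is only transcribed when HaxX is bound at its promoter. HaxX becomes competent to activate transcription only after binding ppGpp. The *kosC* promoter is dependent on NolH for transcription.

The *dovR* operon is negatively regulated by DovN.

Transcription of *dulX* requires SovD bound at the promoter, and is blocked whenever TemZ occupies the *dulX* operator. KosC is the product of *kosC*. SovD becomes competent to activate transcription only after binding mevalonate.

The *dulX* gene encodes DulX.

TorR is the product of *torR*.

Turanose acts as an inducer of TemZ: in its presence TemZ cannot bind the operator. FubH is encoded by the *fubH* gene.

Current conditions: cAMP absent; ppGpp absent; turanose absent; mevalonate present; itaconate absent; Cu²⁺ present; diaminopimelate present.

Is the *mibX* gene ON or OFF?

OFF

Cu²⁺ is present, so NolH is inactive.
Required activator NolH is absent, so *kosC* is not transcribed.
So KosC is not produced.
cAMP is absent, so QuvP is inactive.
With no repressor bound, *torR* is transcribed.
So TorR is produced and active.
Itaconate is absent, so DovQ is inactive.
ppGpp is absent, so HaxX is inactive.
Required activator HaxX is absent, so *kulP* is not transcribed.
So KulP is not produced.
With no repressor bound, *fubH* is transcribed.
So FubH is produced and active.
Mevalonate is present, so SovD is active.
Turanose is absent, so TemZ is active.
With repressor TemZ bound, *dulX* is not transcribed.
So DulX is not produced.
With repressor FubH bound, *mibX* is not transcribed.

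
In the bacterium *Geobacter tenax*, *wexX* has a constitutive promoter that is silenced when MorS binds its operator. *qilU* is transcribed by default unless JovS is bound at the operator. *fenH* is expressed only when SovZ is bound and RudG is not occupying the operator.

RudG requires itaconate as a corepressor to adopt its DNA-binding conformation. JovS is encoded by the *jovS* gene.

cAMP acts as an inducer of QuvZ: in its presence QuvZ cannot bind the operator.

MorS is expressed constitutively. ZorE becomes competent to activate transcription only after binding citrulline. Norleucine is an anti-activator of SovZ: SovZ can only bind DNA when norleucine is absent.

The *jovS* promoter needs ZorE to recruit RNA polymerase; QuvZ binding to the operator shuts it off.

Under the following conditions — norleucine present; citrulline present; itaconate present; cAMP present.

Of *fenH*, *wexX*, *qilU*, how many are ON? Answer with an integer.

Itaconate is present, so RudG is active.
Norleucine is present, so SovZ is inactive.
With repressor RudG bound, *fenH* is not transcribed.
→ *fenH* is OFF.
MorS is produced constitutively and is active.
With repressor MorS bound, *wexX* is not transcribed.
→ *wexX* is OFF.
cAMP is present, so QuvZ is inactive.
Citrulline is present, so ZorE is active.
No repressor is bound and ZorE is active, so *jovS* is transcribed.
So JovS is produced and active.
With repressor JovS bound, *qilU* is not transcribed.
→ *qilU* is OFF.
0 of the 3 genes are transcribed.

0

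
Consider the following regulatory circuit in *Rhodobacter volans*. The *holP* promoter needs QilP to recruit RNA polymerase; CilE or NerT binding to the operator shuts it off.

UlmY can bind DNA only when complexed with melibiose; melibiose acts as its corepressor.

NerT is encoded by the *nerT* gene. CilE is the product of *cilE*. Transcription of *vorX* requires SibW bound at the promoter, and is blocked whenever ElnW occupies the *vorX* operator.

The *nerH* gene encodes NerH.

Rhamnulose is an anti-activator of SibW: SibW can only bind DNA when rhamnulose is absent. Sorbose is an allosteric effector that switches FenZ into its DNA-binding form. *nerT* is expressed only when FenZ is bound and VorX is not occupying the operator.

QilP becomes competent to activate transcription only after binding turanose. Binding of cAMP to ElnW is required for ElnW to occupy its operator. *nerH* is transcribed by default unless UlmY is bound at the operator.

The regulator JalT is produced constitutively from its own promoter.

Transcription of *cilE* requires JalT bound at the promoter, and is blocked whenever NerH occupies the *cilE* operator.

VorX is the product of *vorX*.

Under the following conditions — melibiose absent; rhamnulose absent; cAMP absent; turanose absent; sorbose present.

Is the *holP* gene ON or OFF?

Melibiose is absent, so UlmY is inactive.
With no repressor bound, *nerH* is transcribed.
So NerH is produced and active.
JalT is produced constitutively and is active.
With repressor NerH bound, *cilE* is not transcribed.
So CilE is not produced.
Rhamnulose is absent, so SibW is active.
cAMP is absent, so ElnW is inactive.
No repressor is bound and SibW is active, so *vorX* is transcribed.
So VorX is produced and active.
Sorbose is present, so FenZ is active.
With repressor VorX bound, *nerT* is not transcribed.
So NerT is not produced.
Turanose is absent, so QilP is inactive.
Required activator QilP is absent, so *holP* is not transcribed.

OFF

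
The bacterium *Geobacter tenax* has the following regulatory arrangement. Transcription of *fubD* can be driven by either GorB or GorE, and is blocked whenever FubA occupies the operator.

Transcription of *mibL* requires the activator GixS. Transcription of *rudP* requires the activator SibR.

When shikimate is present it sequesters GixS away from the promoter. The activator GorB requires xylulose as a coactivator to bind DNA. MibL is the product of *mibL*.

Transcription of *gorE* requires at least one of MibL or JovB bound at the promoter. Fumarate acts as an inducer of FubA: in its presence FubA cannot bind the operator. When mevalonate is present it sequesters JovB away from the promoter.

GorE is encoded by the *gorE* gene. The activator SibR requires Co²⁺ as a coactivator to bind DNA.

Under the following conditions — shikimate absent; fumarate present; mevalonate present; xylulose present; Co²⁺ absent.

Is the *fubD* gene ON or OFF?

ON

Xylulose is present, so GorB is active.
Shikimate is absent, so GixS is active.
No repressor is bound and GixS is active, so *mibL* is transcribed.
So MibL is produced and active.
Mevalonate is present, so JovB is inactive.
Activator MibL is present, so *gorE* is transcribed.
So GorE is produced and active.
Fumarate is present, so FubA is inactive.
Activator GorB is present, so *fubD* is transcribed.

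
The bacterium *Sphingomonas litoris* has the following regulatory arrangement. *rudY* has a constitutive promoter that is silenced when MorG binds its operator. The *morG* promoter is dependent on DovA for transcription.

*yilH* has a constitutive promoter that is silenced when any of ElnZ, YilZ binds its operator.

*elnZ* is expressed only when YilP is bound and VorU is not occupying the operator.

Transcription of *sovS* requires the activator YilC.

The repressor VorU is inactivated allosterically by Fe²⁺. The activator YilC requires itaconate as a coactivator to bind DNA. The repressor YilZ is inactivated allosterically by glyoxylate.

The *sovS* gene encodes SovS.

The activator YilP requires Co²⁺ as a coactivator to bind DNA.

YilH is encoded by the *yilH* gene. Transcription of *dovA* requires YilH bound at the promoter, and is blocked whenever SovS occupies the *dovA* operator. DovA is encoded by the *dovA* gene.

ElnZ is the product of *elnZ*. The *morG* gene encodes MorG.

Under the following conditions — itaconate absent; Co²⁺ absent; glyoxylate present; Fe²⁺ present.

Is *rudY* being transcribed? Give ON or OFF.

Co²⁺ is absent, so YilP is inactive.
Fe²⁺ is present, so VorU is inactive.
Required activator YilP is absent, so *elnZ* is not transcribed.
So ElnZ is not produced.
Glyoxylate is present, so YilZ is inactive.
With no repressor bound, *yilH* is transcribed.
So YilH is produced and active.
Itaconate is absent, so YilC is inactive.
Required activator YilC is absent, so *sovS* is not transcribed.
So SovS is not produced.
No repressor is bound and YilH is active, so *dovA* is transcribed.
So DovA is produced and active.
No repressor is bound and DovA is active, so *morG* is transcribed.
So MorG is produced and active.
With repressor MorG bound, *rudY* is not transcribed.

OFF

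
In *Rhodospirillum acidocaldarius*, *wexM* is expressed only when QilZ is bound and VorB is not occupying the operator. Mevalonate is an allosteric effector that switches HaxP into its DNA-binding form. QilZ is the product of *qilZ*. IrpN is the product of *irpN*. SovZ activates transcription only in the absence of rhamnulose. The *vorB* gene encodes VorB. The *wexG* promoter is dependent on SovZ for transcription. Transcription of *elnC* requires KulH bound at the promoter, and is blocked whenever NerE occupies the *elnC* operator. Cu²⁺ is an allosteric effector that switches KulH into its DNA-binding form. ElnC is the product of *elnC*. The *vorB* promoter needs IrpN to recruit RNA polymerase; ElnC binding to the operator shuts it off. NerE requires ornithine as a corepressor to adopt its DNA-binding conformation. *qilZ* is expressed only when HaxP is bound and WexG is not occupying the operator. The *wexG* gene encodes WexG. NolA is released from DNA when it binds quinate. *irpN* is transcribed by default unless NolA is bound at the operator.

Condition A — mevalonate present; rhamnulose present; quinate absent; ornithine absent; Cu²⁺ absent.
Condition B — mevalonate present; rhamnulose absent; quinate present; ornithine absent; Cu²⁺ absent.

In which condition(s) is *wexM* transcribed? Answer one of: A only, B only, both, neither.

Condition A:
Mevalonate is present, so HaxP is active.
Rhamnulose is present, so SovZ is inactive.
Required activator SovZ is absent, so *wexG* is not transcribed.
So WexG is not produced.
No repressor is bound and HaxP is active, so *qilZ* is transcribed.
So QilZ is produced and active.
Quinate is absent, so NolA is active.
With repressor NolA bound, *irpN* is not transcribed.
So IrpN is not produced.
Ornithine is absent, so NerE is inactive.
Cu²⁺ is absent, so KulH is inactive.
Required activator KulH is absent, so *elnC* is not transcribed.
So ElnC is not produced.
Required activator IrpN is absent, so *vorB* is not transcribed.
So VorB is not produced.
No repressor is bound and QilZ is active, so *wexM* is transcribed.
→ *wexM* is ON in A.
Condition B:
Mevalonate is present, so HaxP is active.
Rhamnulose is absent, so SovZ is active.
No repressor is bound and SovZ is active, so *wexG* is transcribed.
So WexG is produced and active.
With repressor WexG bound, *qilZ* is not transcribed.
So QilZ is not produced.
Quinate is present, so NolA is inactive.
With no repressor bound, *irpN* is transcribed.
So IrpN is produced and active.
Ornithine is absent, so NerE is inactive.
Cu²⁺ is absent, so KulH is inactive.
Required activator KulH is absent, so *elnC* is not transcribed.
So ElnC is not produced.
No repressor is bound and IrpN is active, so *vorB* is transcribed.
So VorB is produced and active.
With repressor VorB bound, *wexM* is not transcribed.
→ *wexM* is OFF in B.

A only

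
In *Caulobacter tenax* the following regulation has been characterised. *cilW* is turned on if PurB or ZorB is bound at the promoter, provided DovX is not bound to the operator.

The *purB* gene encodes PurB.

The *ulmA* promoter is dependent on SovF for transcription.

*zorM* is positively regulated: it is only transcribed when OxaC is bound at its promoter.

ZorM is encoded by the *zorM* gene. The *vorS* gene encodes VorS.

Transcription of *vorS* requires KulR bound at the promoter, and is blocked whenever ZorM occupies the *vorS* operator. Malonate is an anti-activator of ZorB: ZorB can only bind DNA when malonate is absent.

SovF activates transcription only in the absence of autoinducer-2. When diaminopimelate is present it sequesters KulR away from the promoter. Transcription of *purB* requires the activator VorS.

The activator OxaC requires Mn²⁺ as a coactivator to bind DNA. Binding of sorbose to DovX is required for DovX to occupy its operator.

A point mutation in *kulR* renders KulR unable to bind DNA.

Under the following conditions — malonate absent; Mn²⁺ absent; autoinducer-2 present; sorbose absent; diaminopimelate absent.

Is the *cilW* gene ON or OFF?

ON

KulR is non-functional in this strain, so it has no effect.
Mn²⁺ is absent, so OxaC is inactive.
Required activator OxaC is absent, so *zorM* is not transcribed.
So ZorM is not produced.
Required activator KulR is absent, so *vorS* is not transcribed.
So VorS is not produced.
Required activator VorS is absent, so *purB* is not transcribed.
So PurB is not produced.
Sorbose is absent, so DovX is inactive.
Malonate is absent, so ZorB is active.
Activator ZorB is present, so *cilW* is transcribed.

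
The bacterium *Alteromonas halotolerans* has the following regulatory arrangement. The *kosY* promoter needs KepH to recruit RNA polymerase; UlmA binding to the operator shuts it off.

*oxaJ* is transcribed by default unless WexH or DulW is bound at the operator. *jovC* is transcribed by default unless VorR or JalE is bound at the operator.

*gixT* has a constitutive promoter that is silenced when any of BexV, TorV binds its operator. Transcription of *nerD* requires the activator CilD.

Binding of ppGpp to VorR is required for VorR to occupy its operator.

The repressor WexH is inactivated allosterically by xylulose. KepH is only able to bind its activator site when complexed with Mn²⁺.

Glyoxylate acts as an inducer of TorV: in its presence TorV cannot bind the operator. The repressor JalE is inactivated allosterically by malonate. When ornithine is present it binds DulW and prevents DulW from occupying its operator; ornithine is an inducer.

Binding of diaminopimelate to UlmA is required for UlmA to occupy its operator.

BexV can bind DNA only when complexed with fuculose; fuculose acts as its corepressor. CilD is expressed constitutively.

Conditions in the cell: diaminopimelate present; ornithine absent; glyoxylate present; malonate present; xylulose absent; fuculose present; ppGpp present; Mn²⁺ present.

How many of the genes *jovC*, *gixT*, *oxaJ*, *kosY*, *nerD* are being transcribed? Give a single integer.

1

ppGpp is present, so VorR is active.
Malonate is present, so JalE is inactive.
With repressor VorR bound, *jovC* is not transcribed.
→ *jovC* is OFF.
Fuculose is present, so BexV is active.
Glyoxylate is present, so TorV is inactive.
With repressor BexV bound, *gixT* is not transcribed.
→ *gixT* is OFF.
Xylulose is absent, so WexH is active.
Ornithine is absent, so DulW is active.
With repressor WexH bound, *oxaJ* is not transcribed.
→ *oxaJ* is OFF.
Diaminopimelate is present, so UlmA is active.
Mn²⁺ is present, so KepH is active.
With repressor UlmA bound, *kosY* is not transcribed.
→ *kosY* is OFF.
CilD is produced constitutively and is active.
No repressor is bound and CilD is active, so *nerD* is transcribed.
→ *nerD* is ON.
1 of the 5 genes is transcribed.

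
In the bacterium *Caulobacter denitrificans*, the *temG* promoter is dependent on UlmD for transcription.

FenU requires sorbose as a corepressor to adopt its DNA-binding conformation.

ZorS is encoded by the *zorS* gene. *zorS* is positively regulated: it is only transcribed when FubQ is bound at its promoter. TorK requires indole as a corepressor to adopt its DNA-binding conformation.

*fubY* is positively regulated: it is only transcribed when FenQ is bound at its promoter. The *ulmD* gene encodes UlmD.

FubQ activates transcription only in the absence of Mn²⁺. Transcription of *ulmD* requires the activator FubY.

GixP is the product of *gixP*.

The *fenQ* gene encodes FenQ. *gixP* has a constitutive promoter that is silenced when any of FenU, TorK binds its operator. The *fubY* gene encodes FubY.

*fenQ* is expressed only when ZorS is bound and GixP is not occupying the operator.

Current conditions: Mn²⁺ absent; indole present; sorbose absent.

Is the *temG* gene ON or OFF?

ON

Mn²⁺ is absent, so FubQ is active.
No repressor is bound and FubQ is active, so *zorS* is transcribed.
So ZorS is produced and active.
Sorbose is absent, so FenU is inactive.
Indole is present, so TorK is active.
With repressor TorK bound, *gixP* is not transcribed.
So GixP is not produced.
No repressor is bound and ZorS is active, so *fenQ* is transcribed.
So FenQ is produced and active.
No repressor is bound and FenQ is active, so *fubY* is transcribed.
So FubY is produced and active.
No repressor is bound and FubY is active, so *ulmD* is transcribed.
So UlmD is produced and active.
No repressor is bound and UlmD is active, so *temG* is transcribed.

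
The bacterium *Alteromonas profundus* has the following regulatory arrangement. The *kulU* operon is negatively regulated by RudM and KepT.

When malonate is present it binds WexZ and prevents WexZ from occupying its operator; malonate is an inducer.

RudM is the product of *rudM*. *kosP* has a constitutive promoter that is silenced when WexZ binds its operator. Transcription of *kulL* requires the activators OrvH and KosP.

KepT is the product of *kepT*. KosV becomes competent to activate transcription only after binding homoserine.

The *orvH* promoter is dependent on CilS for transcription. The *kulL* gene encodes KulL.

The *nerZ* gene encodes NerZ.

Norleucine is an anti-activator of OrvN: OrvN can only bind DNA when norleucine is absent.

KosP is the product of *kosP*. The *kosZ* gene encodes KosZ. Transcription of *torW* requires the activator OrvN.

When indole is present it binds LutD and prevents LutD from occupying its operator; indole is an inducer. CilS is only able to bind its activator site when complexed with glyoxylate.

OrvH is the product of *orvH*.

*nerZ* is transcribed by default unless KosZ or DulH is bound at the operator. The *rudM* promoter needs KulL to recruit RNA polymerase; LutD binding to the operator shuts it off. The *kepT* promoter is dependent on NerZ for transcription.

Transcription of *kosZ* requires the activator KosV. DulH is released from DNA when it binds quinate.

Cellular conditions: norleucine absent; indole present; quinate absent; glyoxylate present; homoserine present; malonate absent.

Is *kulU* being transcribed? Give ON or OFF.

ON

Glyoxylate is present, so CilS is active.
No repressor is bound and CilS is active, so *orvH* is transcribed.
So OrvH is produced and active.
Malonate is absent, so WexZ is active.
With repressor WexZ bound, *kosP* is not transcribed.
So KosP is not produced.
Required activator KosP is absent, so *kulL* is not transcribed.
So KulL is not produced.
Indole is present, so LutD is inactive.
Required activator KulL is absent, so *rudM* is not transcribed.
So RudM is not produced.
Homoserine is present, so KosV is active.
No repressor is bound and KosV is active, so *kosZ* is transcribed.
So KosZ is produced and active.
Quinate is absent, so DulH is active.
With repressor KosZ bound, *nerZ* is not transcribed.
So NerZ is not produced.
Required activator NerZ is absent, so *kepT* is not transcribed.
So KepT is not produced.
With no repressor bound, *kulU* is transcribed.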